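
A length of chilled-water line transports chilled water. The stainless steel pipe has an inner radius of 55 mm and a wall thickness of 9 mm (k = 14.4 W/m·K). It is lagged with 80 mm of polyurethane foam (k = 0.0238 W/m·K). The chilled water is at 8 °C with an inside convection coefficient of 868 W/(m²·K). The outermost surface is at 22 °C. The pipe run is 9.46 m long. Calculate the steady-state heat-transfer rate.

Q ≈ 24.4 W

Per-layer cylindrical resistances, series-summed:
R_inner film = 1/(h_i·2πr₁L) = 1/(868×2π×0.055×9.46) = 3.524×10^-4 K/W
R_stainless steel pipe wall = ln(64/55)/(2π×14.4×9.46) = 1.771×10^-4 K/W
R_polyurethane foam = ln(144/64)/(2π×0.0238×9.46) = 0.5732 K/W
R_total = 0.5738 K/W
Q = ΔT/R_total = 14/0.5738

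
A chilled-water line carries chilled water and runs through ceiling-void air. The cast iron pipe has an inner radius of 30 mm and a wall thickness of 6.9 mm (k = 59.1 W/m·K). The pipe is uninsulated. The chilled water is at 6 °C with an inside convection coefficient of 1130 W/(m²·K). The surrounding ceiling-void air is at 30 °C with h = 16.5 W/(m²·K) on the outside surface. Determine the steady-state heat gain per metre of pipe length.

Per-layer cylindrical resistances, series-summed:
R_inner film = 1/(h_i·2πr₁L) = 1/(1130×2π×0.03×1) = 0.004695 K/W
R_cast iron pipe wall = ln(36.9/30)/(2π×59.1×1) = 5.575×10^-4 K/W
R_outer film = 1/(h_o·2πr_oL) = 1/(16.5×2π×0.0369×1) = 0.2614 K/W
R_total = 0.2667 K/W
Q = ΔT/R_total = 24/0.2667

q′ ≈ 90 W/m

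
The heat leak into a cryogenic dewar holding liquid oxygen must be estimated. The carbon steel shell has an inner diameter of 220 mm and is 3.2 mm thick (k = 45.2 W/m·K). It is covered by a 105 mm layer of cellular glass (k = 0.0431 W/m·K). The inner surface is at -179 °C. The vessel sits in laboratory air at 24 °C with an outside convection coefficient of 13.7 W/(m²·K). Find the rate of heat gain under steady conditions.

Q ≈ 25.5 W

Each spherical layer contributes R = (1/r_i − 1/r_o)/(4πk):
R_carbon steel shell = (1/0.11 − 1/0.1132)/(4π×45.2) = 4.524×10^-4 K/W
R_cellular glass = (1/0.1132 − 1/0.2182)/(4π×0.0431) = 7.849 K/W
R_outer film = 1/(h·4πr_o²) = 1/(13.7×4π×0.2182²) = 0.122 K/W
R_total = 7.971 K/W
Q = ΔT/R_total = 203/7.971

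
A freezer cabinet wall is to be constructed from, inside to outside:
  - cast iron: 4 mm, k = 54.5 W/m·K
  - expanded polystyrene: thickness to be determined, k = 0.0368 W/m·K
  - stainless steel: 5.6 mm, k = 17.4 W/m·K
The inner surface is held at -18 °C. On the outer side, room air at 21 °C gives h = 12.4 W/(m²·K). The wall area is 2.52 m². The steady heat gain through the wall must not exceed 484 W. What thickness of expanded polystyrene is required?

L ≈ 4.49 mm

Series thermal resistances:
R_cast iron = L/(kA) = 0.004/(54.5×2.52) = 2.912×10^-5 K/W
R_stainless steel = L/(kA) = 0.0056/(17.4×2.52) = 1.277×10^-4 K/W
R_outer film = 1/(h_o·A) = 1/(12.4×2.52) = 0.032 K/W
Sum of the known resistances R_other = 0.03216 K/W
Required total resistance R_tot = ΔT/Q_allow = 39/484 = 0.08058 K/W
R_expanded polystyrene = R_tot − R_other = 0.04842 K/W
L = R·k·A = 0.04842×0.0368×2.52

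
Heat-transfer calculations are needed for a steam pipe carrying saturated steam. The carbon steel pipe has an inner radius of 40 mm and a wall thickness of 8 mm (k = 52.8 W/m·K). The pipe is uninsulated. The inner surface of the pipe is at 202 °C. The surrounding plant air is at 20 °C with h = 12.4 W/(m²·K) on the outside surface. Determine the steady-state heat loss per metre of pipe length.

For a radial system each layer contributes R = ln(r_out/r_in)/(2πkL); films add R = 1/(hA).
R_carbon steel pipe wall = ln(48/40)/(2π×52.8×1) = 5.496×10^-4 K/W
R_outer film = 1/(h_o·2πr_oL) = 1/(12.4×2π×0.048×1) = 0.2674 K/W
R_total = 0.2679 K/W
Q = ΔT/R_total = 182/0.2679

q′ ≈ 679 W/m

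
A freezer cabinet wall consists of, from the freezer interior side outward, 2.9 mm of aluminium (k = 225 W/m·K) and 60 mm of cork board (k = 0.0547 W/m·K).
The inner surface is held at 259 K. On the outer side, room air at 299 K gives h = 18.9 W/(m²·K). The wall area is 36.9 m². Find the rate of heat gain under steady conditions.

Q ≈ 1280 W

Series thermal resistances:
R_aluminium = L/(kA) = 0.0029/(225×36.9) = 3.493×10^-7 K/W
R_cork board = L/(kA) = 0.06/(0.0547×36.9) = 0.02973 K/W
R_outer film = 1/(h_o·A) = 1/(18.9×36.9) = 0.001434 K/W
R_total = 0.03116 K/W
Q = ΔT / R_total = 40 / 0.03116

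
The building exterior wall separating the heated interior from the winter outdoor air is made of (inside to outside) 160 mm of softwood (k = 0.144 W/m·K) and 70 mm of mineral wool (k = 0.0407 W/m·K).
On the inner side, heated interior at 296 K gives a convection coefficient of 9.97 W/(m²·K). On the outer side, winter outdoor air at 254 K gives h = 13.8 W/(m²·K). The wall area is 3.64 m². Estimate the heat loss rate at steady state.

Model the wall as resistances in series:
R_inner film = 1/(h_i·A) = 1/(9.97×3.64) = 0.02756 K/W
R_softwood = L/(kA) = 0.16/(0.144×3.64) = 0.3053 K/W
R_mineral wool = L/(kA) = 0.07/(0.0407×3.64) = 0.4725 K/W
R_outer film = 1/(h_o·A) = 1/(13.8×3.64) = 0.01991 K/W
R_total = 0.8252 K/W
Q = ΔT / R_total = 42 / 0.8252

Q ≈ 50.9 W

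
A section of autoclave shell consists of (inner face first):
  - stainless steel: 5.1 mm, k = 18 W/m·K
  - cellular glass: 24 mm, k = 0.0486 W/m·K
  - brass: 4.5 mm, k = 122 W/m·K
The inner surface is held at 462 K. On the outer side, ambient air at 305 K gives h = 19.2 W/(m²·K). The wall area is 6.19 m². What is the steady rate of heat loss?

Q ≈ 1780 W

Thermal resistances in series:
R_stainless steel = L/(kA) = 0.0051/(18×6.19) = 4.577×10^-5 K/W
R_cellular glass = L/(kA) = 0.024/(0.0486×6.19) = 0.07978 K/W
R_brass = L/(kA) = 0.0045/(122×6.19) = 5.959×10^-6 K/W
R_outer film = 1/(h_o·A) = 1/(19.2×6.19) = 0.008414 K/W
R_total = 0.08824 K/W
Q = ΔT / R_total = 157 / 0.08824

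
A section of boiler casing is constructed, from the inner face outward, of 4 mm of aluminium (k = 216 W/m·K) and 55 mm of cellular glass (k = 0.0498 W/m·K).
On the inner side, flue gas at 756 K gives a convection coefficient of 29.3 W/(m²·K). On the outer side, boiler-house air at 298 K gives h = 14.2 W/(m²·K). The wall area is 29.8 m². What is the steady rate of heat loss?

Using the resistance-network approach (series):
R_inner film = 1/(h_i·A) = 1/(29.3×29.8) = 0.001145 K/W
R_aluminium = L/(kA) = 0.004/(216×29.8) = 6.214×10^-7 K/W
R_cellular glass = L/(kA) = 0.055/(0.0498×29.8) = 0.03706 K/W
R_outer film = 1/(h_o·A) = 1/(14.2×29.8) = 0.002363 K/W
R_total = 0.04057 K/W
Q = ΔT / R_total = 458 / 0.04057

Q ≈ 11300 W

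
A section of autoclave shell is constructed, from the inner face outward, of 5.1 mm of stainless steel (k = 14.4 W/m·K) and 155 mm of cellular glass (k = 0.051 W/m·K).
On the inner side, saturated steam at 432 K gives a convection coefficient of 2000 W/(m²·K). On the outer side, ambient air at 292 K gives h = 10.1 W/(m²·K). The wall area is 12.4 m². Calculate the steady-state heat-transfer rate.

Q ≈ 553 W

Series thermal resistances:
R_inner film = 1/(h_i·A) = 1/(2000×12.4) = 4.032×10^-5 K/W
R_stainless steel = L/(kA) = 0.0051/(14.4×12.4) = 2.856×10^-5 K/W
R_cellular glass = L/(kA) = 0.155/(0.051×12.4) = 0.2451 K/W
R_outer film = 1/(h_o·A) = 1/(10.1×12.4) = 0.007985 K/W
R_total = 0.2532 K/W
Q = ΔT / R_total = 140 / 0.2532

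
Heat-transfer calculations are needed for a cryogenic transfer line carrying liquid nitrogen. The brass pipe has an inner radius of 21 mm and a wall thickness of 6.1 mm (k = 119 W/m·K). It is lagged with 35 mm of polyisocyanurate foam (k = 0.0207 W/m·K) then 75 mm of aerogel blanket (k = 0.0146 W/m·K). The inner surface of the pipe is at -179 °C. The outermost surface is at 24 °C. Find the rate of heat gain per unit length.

q′ ≈ 13.5 W/m

Treating each annulus and film as a series resistance:
R_brass pipe wall = ln(27.1/21)/(2π×119×1) = 3.411×10^-4 K/W
R_polyisocyanurate foam = ln(62.1/27.1)/(2π×0.0207×1) = 6.376 K/W
R_aerogel blanket = ln(137.1/62.1)/(2π×0.0146×1) = 8.633 K/W
R_total = 15.01 K/W
Q = ΔT/R_total = 203/15.01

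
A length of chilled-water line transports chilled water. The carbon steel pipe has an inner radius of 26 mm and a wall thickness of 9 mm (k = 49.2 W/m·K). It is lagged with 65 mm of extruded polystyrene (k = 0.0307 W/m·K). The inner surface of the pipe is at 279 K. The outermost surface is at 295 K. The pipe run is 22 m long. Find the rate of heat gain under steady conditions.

Q ≈ 64.7 W

Per-layer cylindrical resistances, series-summed:
R_carbon steel pipe wall = ln(35/26)/(2π×49.2×22) = 4.371×10^-5 K/W
R_extruded polystyrene = ln(100/35)/(2π×0.0307×22) = 0.2474 K/W
R_total = 0.2474 K/W
Q = ΔT/R_total = 16/0.2474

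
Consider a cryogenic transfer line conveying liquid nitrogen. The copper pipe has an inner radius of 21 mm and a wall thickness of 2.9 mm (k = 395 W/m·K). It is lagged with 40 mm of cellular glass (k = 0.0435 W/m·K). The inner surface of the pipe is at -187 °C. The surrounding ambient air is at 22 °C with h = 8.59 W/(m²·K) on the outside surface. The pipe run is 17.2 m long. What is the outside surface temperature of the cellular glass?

T ≈ 6.41 °C

For a radial system each layer contributes R = ln(r_out/r_in)/(2πkL); films add R = 1/(hA).
R_copper pipe wall = ln(23.9/21)/(2π×395×17.2) = 3.03×10^-6 K/W
R_cellular glass = ln(63.9/23.9)/(2π×0.0435×17.2) = 0.2092 K/W
R_outer film = 1/(h_o·2πr_oL) = 1/(8.59×2π×0.0639×17.2) = 0.01686 K/W
R_total = 0.2261 K/W
Q = ΔT/R_total = 209/0.2261
Q = 925 W
T_interface = T_inner + Q·ΣR(inner→interface) = -187 + 925×0.2092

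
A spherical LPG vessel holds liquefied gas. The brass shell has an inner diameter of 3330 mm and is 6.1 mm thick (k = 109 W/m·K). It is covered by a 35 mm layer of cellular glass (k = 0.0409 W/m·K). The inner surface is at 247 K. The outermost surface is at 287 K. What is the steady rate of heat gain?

For a spherical shell R = (1/r₁ − 1/r₂)/(4πk); film R = 1/(h·4πr²). In series:
R_brass shell = (1/1.665 − 1/1.6711)/(4π×109) = 1.601×10^-6 K/W
R_cellular glass = (1/1.6711 − 1/1.7061)/(4π×0.0409) = 0.02389 K/W
R_total = 0.02389 K/W
Q = ΔT/R_total = 40/0.02389

Q ≈ 1670 W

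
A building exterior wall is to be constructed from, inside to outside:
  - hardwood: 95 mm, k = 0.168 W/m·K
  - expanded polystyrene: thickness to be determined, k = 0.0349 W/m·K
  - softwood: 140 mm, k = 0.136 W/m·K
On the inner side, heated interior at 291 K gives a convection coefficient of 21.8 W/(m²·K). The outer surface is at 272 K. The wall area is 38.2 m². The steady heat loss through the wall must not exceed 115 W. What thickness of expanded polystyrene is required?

L ≈ 163 mm

Using the resistance-network approach (series):
R_inner film = 1/(h_i·A) = 1/(21.8×38.2) = 0.001201 K/W
R_hardwood = L/(kA) = 0.095/(0.168×38.2) = 0.0148 K/W
R_softwood = L/(kA) = 0.14/(0.136×38.2) = 0.02695 K/W
Sum of the known resistances R_other = 0.04295 K/W
Required total resistance R_tot = ΔT/Q_allow = 19/115 = 0.1652 K/W
R_expanded polystyrene = R_tot − R_other = 0.1223 K/W
L = R·k·A = 0.1223×0.0349×38.2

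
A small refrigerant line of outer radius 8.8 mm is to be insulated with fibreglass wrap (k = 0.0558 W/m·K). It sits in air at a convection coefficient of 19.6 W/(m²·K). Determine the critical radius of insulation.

For a cylinder r_cr = k/h = 0.0558/19.6
r_cr = 2.85 mm; since the bare radius (8.8 mm) is above r_cr, any added insulation will reduce heat loss.

r_cr ≈ 2.85 mm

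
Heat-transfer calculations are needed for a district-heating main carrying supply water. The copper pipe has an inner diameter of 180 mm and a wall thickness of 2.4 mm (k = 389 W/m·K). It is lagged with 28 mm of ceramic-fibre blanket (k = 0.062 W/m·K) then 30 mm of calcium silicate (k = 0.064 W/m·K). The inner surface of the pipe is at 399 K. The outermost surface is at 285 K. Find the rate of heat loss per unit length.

Per-layer cylindrical resistances, series-summed:
R_copper pipe wall = ln(92.4/90)/(2π×389×1) = 1.077×10^-5 K/W
R_ceramic-fibre blanket = ln(120.4/92.4)/(2π×0.062×1) = 0.6795 K/W
R_calcium silicate = ln(150.4/120.4)/(2π×0.064×1) = 0.5533 K/W
R_total = 1.233 K/W
Q = ΔT/R_total = 114/1.233

q′ ≈ 92.5 W/m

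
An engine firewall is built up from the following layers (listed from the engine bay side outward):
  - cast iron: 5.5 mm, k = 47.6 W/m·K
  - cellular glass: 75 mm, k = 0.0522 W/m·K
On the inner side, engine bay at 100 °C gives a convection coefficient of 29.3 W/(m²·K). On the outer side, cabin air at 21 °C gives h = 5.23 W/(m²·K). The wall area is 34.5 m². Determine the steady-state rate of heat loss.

Thermal resistances in series:
R_inner film = 1/(h_i·A) = 1/(29.3×34.5) = 9.893×10^-4 K/W
R_cast iron = L/(kA) = 0.0055/(47.6×34.5) = 3.349×10^-6 K/W
R_cellular glass = L/(kA) = 0.075/(0.0522×34.5) = 0.04165 K/W
R_outer film = 1/(h_o·A) = 1/(5.23×34.5) = 0.005542 K/W
R_total = 0.04818 K/W
Q = ΔT / R_total = 79 / 0.04818

Q ≈ 1640 W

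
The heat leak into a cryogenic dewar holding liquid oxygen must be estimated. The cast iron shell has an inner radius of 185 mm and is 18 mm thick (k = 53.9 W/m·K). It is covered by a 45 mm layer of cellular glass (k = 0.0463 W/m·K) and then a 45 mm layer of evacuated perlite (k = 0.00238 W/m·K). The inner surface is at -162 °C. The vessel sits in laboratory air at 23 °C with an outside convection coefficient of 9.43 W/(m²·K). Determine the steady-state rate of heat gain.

Each spherical layer contributes R = (1/r_i − 1/r_o)/(4πk):
R_cast iron shell = (1/0.185 − 1/0.203)/(4π×53.9) = 7.076×10^-4 K/W
R_cellular glass = (1/0.203 − 1/0.248)/(4π×0.0463) = 1.536 K/W
R_evacuated perlite = (1/0.248 − 1/0.293)/(4π×0.00238) = 20.71 K/W
R_outer film = 1/(h·4πr_o²) = 1/(9.43×4π×0.293²) = 0.0983 K/W
R_total = 22.34 K/W
Q = ΔT/R_total = 185/22.34

Q ≈ 8.28 W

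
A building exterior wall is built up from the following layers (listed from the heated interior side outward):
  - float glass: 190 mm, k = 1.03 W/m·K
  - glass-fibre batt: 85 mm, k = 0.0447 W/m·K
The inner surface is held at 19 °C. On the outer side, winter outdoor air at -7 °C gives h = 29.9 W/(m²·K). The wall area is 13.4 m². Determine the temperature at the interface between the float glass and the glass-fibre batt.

Series thermal resistances:
R_float glass = L/(kA) = 0.19/(1.03×13.4) = 0.01377 K/W
R_glass-fibre batt = L/(kA) = 0.085/(0.0447×13.4) = 0.1419 K/W
R_outer film = 1/(h_o·A) = 1/(29.9×13.4) = 0.002496 K/W
R_total = 0.1582 K/W;  Q = ΔT/R_total = 26/0.1582 = 164.4 W
T_interface = T_inner − Q·ΣR(inner→interface) = 19 − 164×0.01377

T ≈ 16.7 °C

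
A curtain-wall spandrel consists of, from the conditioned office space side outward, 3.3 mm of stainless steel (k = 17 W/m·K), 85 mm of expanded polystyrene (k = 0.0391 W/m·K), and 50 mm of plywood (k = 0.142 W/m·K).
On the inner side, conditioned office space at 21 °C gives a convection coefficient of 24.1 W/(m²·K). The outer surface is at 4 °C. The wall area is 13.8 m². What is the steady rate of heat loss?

Q ≈ 91.4 W

Treating each layer as a thermal resistance in series:
R_inner film = 1/(h_i·A) = 1/(24.1×13.8) = 0.003007 K/W
R_stainless steel = L/(kA) = 0.0033/(17×13.8) = 1.407×10^-5 K/W
R_expanded polystyrene = L/(kA) = 0.085/(0.0391×13.8) = 0.1575 K/W
R_plywood = L/(kA) = 0.05/(0.142×13.8) = 0.02552 K/W
R_total = 0.1861 K/W
Q = ΔT / R_total = 17 / 0.1861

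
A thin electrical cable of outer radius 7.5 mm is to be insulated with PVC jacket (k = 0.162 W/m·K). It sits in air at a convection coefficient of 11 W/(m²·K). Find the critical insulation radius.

r_cr ≈ 14.7 mm

For a cylinder r_cr = k/h = 0.162/11
r_cr = 14.7 mm; since the bare radius (7.5 mm) is below r_cr, adding a thin layer of insulation will *increase* heat loss.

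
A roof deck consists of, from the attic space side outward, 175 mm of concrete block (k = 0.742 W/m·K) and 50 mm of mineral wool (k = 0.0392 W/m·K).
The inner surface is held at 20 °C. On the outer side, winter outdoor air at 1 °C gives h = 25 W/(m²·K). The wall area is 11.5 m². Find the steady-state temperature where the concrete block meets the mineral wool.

Model the wall as resistances in series:
R_concrete block = L/(kA) = 0.175/(0.742×11.5) = 0.02051 K/W
R_mineral wool = L/(kA) = 0.05/(0.0392×11.5) = 0.1109 K/W
R_outer film = 1/(h_o·A) = 1/(25×11.5) = 0.003478 K/W
R_total = 0.1349 K/W;  Q = ΔT/R_total = 19/0.1349 = 140.8 W
T_interface = T_inner − Q·ΣR(inner→interface) = 20 − 141×0.02051

T ≈ 17.1 °C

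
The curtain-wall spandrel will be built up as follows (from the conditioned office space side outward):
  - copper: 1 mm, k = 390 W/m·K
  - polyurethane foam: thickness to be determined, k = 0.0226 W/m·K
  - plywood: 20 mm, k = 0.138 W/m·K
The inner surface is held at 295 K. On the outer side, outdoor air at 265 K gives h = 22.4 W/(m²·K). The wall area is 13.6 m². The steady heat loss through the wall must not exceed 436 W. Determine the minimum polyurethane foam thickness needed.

L ≈ 16.9 mm

Model the wall as resistances in series:
R_copper = L/(kA) = 0.001/(390×13.6) = 1.885×10^-7 K/W
R_plywood = L/(kA) = 0.02/(0.138×13.6) = 0.01066 K/W
R_outer film = 1/(h_o·A) = 1/(22.4×13.6) = 0.003283 K/W
Sum of the known resistances R_other = 0.01394 K/W
Required total resistance R_tot = ΔT/Q_allow = 30/436 = 0.06881 K/W
R_polyurethane foam = R_tot − R_other = 0.05487 K/W
L = R·k·A = 0.05487×0.0226×13.6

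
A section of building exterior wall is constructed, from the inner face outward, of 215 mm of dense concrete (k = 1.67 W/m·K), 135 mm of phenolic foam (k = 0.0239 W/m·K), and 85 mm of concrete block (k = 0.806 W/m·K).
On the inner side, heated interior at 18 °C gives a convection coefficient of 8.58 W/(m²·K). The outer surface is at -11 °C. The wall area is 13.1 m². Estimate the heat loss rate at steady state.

Using the resistance-network approach (series):
R_inner film = 1/(h_i·A) = 1/(8.58×13.1) = 0.008897 K/W
R_dense concrete = L/(kA) = 0.215/(1.67×13.1) = 0.009828 K/W
R_phenolic foam = L/(kA) = 0.135/(0.0239×13.1) = 0.4312 K/W
R_concrete block = L/(kA) = 0.085/(0.806×13.1) = 0.00805 K/W
R_total = 0.458 K/W
Q = ΔT / R_total = 29 / 0.458

Q ≈ 63.3 W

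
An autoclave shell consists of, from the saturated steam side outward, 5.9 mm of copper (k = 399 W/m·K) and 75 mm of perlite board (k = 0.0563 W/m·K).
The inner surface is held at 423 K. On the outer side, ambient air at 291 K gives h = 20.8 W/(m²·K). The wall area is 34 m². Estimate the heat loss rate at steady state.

Using the resistance-network approach (series):
R_copper = L/(kA) = 0.0059/(399×34) = 4.349×10^-7 K/W
R_perlite board = L/(kA) = 0.075/(0.0563×34) = 0.03918 K/W
R_outer film = 1/(h_o·A) = 1/(20.8×34) = 0.001414 K/W
R_total = 0.0406 K/W
Q = ΔT / R_total = 132 / 0.0406

Q ≈ 3250 W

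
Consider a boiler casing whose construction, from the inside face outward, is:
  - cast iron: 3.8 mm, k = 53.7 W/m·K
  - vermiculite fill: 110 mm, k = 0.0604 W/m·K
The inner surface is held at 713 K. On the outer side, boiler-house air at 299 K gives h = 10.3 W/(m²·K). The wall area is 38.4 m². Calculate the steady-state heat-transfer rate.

Model the wall as resistances in series:
R_cast iron = L/(kA) = 0.0038/(53.7×38.4) = 1.843×10^-6 K/W
R_vermiculite fill = L/(kA) = 0.11/(0.0604×38.4) = 0.04743 K/W
R_outer film = 1/(h_o·A) = 1/(10.3×38.4) = 0.002528 K/W
R_total = 0.04996 K/W
Q = ΔT / R_total = 414 / 0.04996

Q ≈ 8290 W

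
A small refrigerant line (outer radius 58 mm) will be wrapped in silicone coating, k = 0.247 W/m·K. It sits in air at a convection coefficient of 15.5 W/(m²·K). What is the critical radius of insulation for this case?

For a cylinder r_cr = k/h = 0.247/15.5
r_cr = 15.9 mm; since the bare radius (58 mm) is above r_cr, any added insulation will reduce heat loss.

r_cr ≈ 15.9 mm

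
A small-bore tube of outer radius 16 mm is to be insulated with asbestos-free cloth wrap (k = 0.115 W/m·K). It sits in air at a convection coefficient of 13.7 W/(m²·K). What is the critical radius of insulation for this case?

r_cr ≈ 8.39 mm

For a cylinder r_cr = k/h = 0.115/13.7
r_cr = 8.39 mm; since the bare radius (16 mm) is above r_cr, any added insulation will reduce heat loss.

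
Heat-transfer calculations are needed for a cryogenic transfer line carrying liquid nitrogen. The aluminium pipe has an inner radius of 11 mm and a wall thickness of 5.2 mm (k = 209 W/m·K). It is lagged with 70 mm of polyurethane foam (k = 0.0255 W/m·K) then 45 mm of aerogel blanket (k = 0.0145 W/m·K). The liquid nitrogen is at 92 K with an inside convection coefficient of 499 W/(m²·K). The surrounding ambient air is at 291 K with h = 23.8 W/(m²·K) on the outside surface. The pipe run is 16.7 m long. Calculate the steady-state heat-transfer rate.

For a radial system each layer contributes R = ln(r_out/r_in)/(2πkL); films add R = 1/(hA).
R_inner film = 1/(h_i·2πr₁L) = 1/(499×2π×0.011×16.7) = 0.001736 K/W
R_aluminium pipe wall = ln(16.2/11)/(2π×209×16.7) = 1.765×10^-5 K/W
R_polyurethane foam = ln(86.2/16.2)/(2π×0.0255×16.7) = 0.6248 K/W
R_aerogel blanket = ln(131.2/86.2)/(2π×0.0145×16.7) = 0.2761 K/W
R_outer film = 1/(h_o·2πr_oL) = 1/(23.8×2π×0.1312×16.7) = 0.003052 K/W
R_total = 0.9056 K/W
Q = ΔT/R_total = 199/0.9056

Q ≈ 220 W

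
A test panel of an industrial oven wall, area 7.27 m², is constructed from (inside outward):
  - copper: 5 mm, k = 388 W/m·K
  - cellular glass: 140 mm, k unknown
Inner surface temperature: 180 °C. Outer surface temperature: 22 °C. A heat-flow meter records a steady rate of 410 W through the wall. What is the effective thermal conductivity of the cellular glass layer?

k ≈ 0.05 W/(m·K)

Treating each layer as a thermal resistance in series:
R_copper = L/(kA) = 0.005/(388×7.27) = 1.773×10^-6 K/W
Sum of known resistances R_other = 1.773×10^-6 K/W
Total R = ΔT/Q = 158/410 = 0.3854 K/W
R_cellular glass = R_total − R_other = 0.3854 K/W
k = L/(R·A) = 0.14/(0.3854×7.27)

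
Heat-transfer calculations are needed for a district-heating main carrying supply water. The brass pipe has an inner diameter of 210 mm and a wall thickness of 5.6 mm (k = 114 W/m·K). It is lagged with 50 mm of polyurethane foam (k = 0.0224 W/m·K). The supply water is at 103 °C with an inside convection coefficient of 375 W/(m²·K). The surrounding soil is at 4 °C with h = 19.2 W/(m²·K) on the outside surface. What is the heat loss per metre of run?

Radial resistances (cylindrical: R_cond = ln(r_o/r_i)/(2πkL), R_conv = 1/(h·2πrL)):
R_inner film = 1/(h_i·2πr₁L) = 1/(375×2π×0.105×1) = 0.004042 K/W
R_brass pipe wall = ln(110.6/105)/(2π×114×1) = 7.254×10^-5 K/W
R_polyurethane foam = ln(160.6/110.6)/(2π×0.0224×1) = 2.65 K/W
R_outer film = 1/(h_o·2πr_oL) = 1/(19.2×2π×0.1606×1) = 0.05161 K/W
R_total = 2.706 K/W
Q = ΔT/R_total = 99/2.706

q′ ≈ 36.6 W/m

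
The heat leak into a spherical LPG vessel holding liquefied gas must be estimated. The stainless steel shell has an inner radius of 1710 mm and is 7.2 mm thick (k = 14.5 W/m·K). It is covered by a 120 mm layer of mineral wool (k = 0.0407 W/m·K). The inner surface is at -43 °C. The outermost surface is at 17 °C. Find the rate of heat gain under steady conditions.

Q ≈ 807 W

For a spherical shell R = (1/r₁ − 1/r₂)/(4πk); film R = 1/(h·4πr²). In series:
R_stainless steel shell = (1/1.71 − 1/1.7172)/(4π×14.5) = 1.346×10^-5 K/W
R_mineral wool = (1/1.7172 − 1/1.8372)/(4π×0.0407) = 0.07437 K/W
R_total = 0.07438 K/W
Q = ΔT/R_total = 60/0.07438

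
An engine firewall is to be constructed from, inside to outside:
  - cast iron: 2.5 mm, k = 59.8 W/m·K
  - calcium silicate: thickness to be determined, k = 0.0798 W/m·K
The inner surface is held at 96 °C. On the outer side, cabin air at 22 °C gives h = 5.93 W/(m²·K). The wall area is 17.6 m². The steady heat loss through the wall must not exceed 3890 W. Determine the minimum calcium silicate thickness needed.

Thermal resistances in series:
R_cast iron = L/(kA) = 0.0025/(59.8×17.6) = 2.375×10^-6 K/W
R_outer film = 1/(h_o·A) = 1/(5.93×17.6) = 0.009581 K/W
Sum of the known resistances R_other = 0.009584 K/W
Required total resistance R_tot = ΔT/Q_allow = 74/3890 = 0.01902 K/W
R_calcium silicate = R_tot − R_other = 0.009439 K/W
L = R·k·A = 0.009439×0.0798×17.6

L ≈ 13.3 mm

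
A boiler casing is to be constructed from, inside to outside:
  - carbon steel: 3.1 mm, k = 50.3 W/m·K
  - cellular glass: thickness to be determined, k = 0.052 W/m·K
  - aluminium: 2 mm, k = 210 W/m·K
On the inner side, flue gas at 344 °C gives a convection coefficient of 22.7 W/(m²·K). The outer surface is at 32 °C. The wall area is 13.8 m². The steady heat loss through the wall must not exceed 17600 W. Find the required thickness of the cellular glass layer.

L ≈ 10.4 mm

Model the wall as resistances in series:
R_inner film = 1/(h_i·A) = 1/(22.7×13.8) = 0.003192 K/W
R_carbon steel = L/(kA) = 0.0031/(50.3×13.8) = 4.466×10^-6 K/W
R_aluminium = L/(kA) = 0.002/(210×13.8) = 6.901×10^-7 K/W
Sum of the known resistances R_other = 0.003197 K/W
Required total resistance R_tot = ΔT/Q_allow = 312/17600 = 0.01773 K/W
R_cellular glass = R_tot − R_other = 0.01453 K/W
L = R·k·A = 0.01453×0.052×13.8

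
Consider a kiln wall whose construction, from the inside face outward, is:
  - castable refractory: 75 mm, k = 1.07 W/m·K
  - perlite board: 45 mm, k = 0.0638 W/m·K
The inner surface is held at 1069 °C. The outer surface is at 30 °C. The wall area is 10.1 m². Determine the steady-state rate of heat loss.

Q ≈ 13500 W

Thermal resistances in series:
R_castable refractory = L/(kA) = 0.075/(1.07×10.1) = 0.00694 K/W
R_perlite board = L/(kA) = 0.045/(0.0638×10.1) = 0.06983 K/W
R_total = 0.07677 K/W
Q = ΔT / R_total = 1039 / 0.07677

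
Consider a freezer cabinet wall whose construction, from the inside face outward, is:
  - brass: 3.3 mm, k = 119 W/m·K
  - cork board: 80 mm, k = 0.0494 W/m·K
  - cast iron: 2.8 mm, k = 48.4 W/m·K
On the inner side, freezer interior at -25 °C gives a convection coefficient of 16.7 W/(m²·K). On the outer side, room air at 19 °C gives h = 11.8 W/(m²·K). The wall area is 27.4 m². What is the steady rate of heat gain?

Q ≈ 683 W

Model the wall as resistances in series:
R_inner film = 1/(h_i·A) = 1/(16.7×27.4) = 0.002185 K/W
R_brass = L/(kA) = 0.0033/(119×27.4) = 1.012×10^-6 K/W
R_cork board = L/(kA) = 0.08/(0.0494×27.4) = 0.0591 K/W
R_cast iron = L/(kA) = 0.0028/(48.4×27.4) = 2.111×10^-6 K/W
R_outer film = 1/(h_o·A) = 1/(11.8×27.4) = 0.003093 K/W
R_total = 0.06438 K/W
Q = ΔT / R_total = 44 / 0.06438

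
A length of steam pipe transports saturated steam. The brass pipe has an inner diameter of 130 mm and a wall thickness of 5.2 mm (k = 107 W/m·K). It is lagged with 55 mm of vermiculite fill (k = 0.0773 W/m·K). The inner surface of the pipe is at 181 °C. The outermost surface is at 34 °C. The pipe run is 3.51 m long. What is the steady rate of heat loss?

Q ≈ 433 W

Treating each annulus and film as a series resistance:
R_brass pipe wall = ln(70.2/65)/(2π×107×3.51) = 3.261×10^-5 K/W
R_vermiculite fill = ln(125.2/70.2)/(2π×0.0773×3.51) = 0.3394 K/W
R_total = 0.3394 K/W
Q = ΔT/R_total = 147/0.3394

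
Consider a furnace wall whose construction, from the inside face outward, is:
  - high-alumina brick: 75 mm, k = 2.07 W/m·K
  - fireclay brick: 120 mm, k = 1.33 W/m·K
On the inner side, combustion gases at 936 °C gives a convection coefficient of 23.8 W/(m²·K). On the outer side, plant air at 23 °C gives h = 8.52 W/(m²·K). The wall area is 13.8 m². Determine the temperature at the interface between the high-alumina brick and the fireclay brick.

T ≈ 686 °C

Series thermal resistances:
R_inner film = 1/(h_i·A) = 1/(23.8×13.8) = 0.003045 K/W
R_high-alumina brick = L/(kA) = 0.075/(2.07×13.8) = 0.002625 K/W
R_fireclay brick = L/(kA) = 0.12/(1.33×13.8) = 0.006538 K/W
R_outer film = 1/(h_o·A) = 1/(8.52×13.8) = 0.008505 K/W
R_total = 0.02071 K/W;  Q = ΔT/R_total = 913/0.02071 = 44080 W
T_interface = T_inner − Q·ΣR(inner→interface) = 936 − 44100×0.00567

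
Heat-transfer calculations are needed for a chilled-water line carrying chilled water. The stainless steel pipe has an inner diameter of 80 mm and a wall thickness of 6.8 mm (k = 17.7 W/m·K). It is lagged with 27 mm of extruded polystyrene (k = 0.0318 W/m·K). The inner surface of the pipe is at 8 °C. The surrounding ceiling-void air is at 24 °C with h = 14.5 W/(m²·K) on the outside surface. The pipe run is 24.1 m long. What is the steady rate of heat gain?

Cylindrical conduction, so R = ln(r₂/r₁)/(2πkL) per layer, in series:
R_stainless steel pipe wall = ln(46.8/40)/(2π×17.7×24.1) = 5.858×10^-5 K/W
R_extruded polystyrene = ln(73.8/46.8)/(2π×0.0318×24.1) = 0.09459 K/W
R_outer film = 1/(h_o·2πr_oL) = 1/(14.5×2π×0.0738×24.1) = 0.006171 K/W
R_total = 0.1008 K/W
Q = ΔT/R_total = 16/0.1008

Q ≈ 159 W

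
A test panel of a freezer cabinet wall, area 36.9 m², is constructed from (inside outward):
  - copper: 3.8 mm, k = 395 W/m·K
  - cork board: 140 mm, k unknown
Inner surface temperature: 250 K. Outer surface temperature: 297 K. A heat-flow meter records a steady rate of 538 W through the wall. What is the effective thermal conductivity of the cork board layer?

k ≈ 0.0434 W/(m·K)

Model the wall as resistances in series:
R_copper = L/(kA) = 0.0038/(395×36.9) = 2.607×10^-7 K/W
Sum of known resistances R_other = 2.607×10^-7 K/W
Total R = ΔT/Q = 47/538 = 0.08736 K/W
R_cork board = R_total − R_other = 0.08736 K/W
k = L/(R·A) = 0.14/(0.08736×36.9)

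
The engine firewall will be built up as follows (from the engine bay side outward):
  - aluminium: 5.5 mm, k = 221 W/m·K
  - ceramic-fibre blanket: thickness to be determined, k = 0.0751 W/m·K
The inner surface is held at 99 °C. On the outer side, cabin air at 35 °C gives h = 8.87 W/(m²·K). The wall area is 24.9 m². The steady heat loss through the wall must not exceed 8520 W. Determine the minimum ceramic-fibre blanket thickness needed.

L ≈ 5.58 mm

Treating each layer as a thermal resistance in series:
R_aluminium = L/(kA) = 0.0055/(221×24.9) = 9.995×10^-7 K/W
R_outer film = 1/(h_o·A) = 1/(8.87×24.9) = 0.004528 K/W
Sum of the known resistances R_other = 0.004529 K/W
Required total resistance R_tot = ΔT/Q_allow = 64/8520 = 0.007512 K/W
R_ceramic-fibre blanket = R_tot − R_other = 0.002983 K/W
L = R·k·A = 0.002983×0.0751×24.9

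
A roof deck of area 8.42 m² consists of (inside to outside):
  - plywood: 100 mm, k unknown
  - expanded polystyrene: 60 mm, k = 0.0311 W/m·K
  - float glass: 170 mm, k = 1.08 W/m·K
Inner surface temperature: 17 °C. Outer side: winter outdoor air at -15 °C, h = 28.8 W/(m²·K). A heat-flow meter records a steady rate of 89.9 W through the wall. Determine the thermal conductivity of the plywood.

Series thermal resistances:
R_expanded polystyrene = L/(kA) = 0.06/(0.0311×8.42) = 0.2291 K/W
R_float glass = L/(kA) = 0.17/(1.08×8.42) = 0.01869 K/W
R_outer film = 1/(h_o·A) = 1/(28.8×8.42) = 0.004124 K/W
Sum of known resistances R_other = 0.2519 K/W
Total R = ΔT/Q = 32/89.9 = 0.356 K/W
R_plywood = R_total − R_other = 0.104 K/W
k = L/(R·A) = 0.1/(0.104×8.42)

k ≈ 0.114 W/(m·K)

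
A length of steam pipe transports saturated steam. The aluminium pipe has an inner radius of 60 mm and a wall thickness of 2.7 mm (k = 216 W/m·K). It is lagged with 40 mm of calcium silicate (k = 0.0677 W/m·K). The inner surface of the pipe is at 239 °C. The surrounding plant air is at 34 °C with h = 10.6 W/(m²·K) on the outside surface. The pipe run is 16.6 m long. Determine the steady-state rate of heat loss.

Q ≈ 2610 W

For a radial system each layer contributes R = ln(r_out/r_in)/(2πkL); films add R = 1/(hA).
R_aluminium pipe wall = ln(62.7/60)/(2π×216×16.6) = 1.954×10^-6 K/W
R_calcium silicate = ln(102.7/62.7)/(2π×0.0677×16.6) = 0.06988 K/W
R_outer film = 1/(h_o·2πr_oL) = 1/(10.6×2π×0.1027×16.6) = 0.008807 K/W
R_total = 0.07869 K/W
Q = ΔT/R_total = 205/0.07869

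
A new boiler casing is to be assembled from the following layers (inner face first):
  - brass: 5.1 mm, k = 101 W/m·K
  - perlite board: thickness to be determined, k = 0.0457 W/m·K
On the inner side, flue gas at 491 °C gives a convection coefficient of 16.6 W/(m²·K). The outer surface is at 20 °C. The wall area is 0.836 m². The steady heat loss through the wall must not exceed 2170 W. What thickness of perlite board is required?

L ≈ 5.54 mm

Using the resistance-network approach (series):
R_inner film = 1/(h_i·A) = 1/(16.6×0.836) = 0.07206 K/W
R_brass = L/(kA) = 0.0051/(101×0.836) = 6.04×10^-5 K/W
Sum of the known resistances R_other = 0.07212 K/W
Required total resistance R_tot = ΔT/Q_allow = 471/2170 = 0.2171 K/W
R_perlite board = R_tot − R_other = 0.1449 K/W
L = R·k·A = 0.1449×0.0457×0.836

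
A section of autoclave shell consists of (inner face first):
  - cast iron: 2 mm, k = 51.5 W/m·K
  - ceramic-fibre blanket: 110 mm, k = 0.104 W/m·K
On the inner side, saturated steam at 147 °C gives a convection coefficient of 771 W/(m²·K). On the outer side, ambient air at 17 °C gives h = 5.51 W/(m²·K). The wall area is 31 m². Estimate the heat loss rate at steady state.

Q ≈ 3250 W

Thermal resistances in series:
R_inner film = 1/(h_i·A) = 1/(771×31) = 4.184×10^-5 K/W
R_cast iron = L/(kA) = 0.002/(51.5×31) = 1.253×10^-6 K/W
R_ceramic-fibre blanket = L/(kA) = 0.11/(0.104×31) = 0.03412 K/W
R_outer film = 1/(h_o·A) = 1/(5.51×31) = 0.005854 K/W
R_total = 0.04002 K/W
Q = ΔT / R_total = 130 / 0.04002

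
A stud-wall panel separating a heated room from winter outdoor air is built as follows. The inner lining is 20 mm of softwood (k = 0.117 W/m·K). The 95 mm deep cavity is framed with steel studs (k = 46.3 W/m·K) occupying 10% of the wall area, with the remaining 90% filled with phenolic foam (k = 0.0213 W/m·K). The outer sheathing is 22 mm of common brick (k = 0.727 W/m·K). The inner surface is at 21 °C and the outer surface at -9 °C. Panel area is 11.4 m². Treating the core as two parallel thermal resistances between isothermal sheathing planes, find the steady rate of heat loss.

Sheathing layers in series; stud and cavity paths in parallel between them.
R_inner = 0.02/(0.117×11.4) = 0.01499 K/W
R_stud  = 0.095/(46.3×0.1×11.4) = 0.0018 K/W
R_cav   = 0.095/(0.0213×0.9×11.4) = 0.4347 K/W
1/R_core = 1/R_stud + 1/R_cav → R_core = 0.001792 K/W
R_outer = 0.022/(0.727×11.4) = 0.002655 K/W
R_total = 0.01944 K/W
Q = ΔT/R_total = 30/0.01944

Q ≈ 1540 W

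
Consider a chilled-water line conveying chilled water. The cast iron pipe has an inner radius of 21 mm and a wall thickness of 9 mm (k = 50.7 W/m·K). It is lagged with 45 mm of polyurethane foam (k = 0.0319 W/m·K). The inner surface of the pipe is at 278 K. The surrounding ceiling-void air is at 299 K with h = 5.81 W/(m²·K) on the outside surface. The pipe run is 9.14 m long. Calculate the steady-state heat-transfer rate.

Treating each annulus and film as a series resistance:
R_cast iron pipe wall = ln(30/21)/(2π×50.7×9.14) = 1.225×10^-4 K/W
R_polyurethane foam = ln(75/30)/(2π×0.0319×9.14) = 0.5002 K/W
R_outer film = 1/(h_o·2πr_oL) = 1/(5.81×2π×0.075×9.14) = 0.03996 K/W
R_total = 0.5403 K/W
Q = ΔT/R_total = 21/0.5403

Q ≈ 38.9 W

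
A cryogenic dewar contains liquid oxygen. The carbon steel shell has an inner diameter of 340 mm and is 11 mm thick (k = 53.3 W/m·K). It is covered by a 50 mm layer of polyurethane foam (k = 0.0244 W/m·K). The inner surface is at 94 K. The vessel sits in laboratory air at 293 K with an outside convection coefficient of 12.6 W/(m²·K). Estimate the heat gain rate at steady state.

Radial (spherical) resistances in series:
R_carbon steel shell = (1/0.17 − 1/0.181)/(4π×53.3) = 5.337×10^-4 K/W
R_polyurethane foam = (1/0.181 − 1/0.231)/(4π×0.0244) = 3.9 K/W
R_outer film = 1/(h·4πr_o²) = 1/(12.6×4π×0.231²) = 0.1184 K/W
R_total = 4.019 K/W
Q = ΔT/R_total = 199/4.019

Q ≈ 49.5 W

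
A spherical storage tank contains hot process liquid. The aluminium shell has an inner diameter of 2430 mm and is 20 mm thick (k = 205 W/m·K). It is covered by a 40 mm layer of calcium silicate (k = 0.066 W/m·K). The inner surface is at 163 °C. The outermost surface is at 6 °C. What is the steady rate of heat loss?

Each spherical layer contributes R = (1/r_i − 1/r_o)/(4πk):
R_aluminium shell = (1/1.215 − 1/1.235)/(4π×205) = 5.174×10^-6 K/W
R_calcium silicate = (1/1.235 − 1/1.275)/(4π×0.066) = 0.03063 K/W
R_total = 0.03063 K/W
Q = ΔT/R_total = 157/0.03063

Q ≈ 5130 W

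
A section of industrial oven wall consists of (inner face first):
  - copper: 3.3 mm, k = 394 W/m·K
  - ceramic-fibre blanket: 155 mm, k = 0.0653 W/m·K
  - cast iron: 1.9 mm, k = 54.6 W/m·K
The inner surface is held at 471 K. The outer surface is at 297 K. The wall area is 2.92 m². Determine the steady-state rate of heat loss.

Treating each layer as a thermal resistance in series:
R_copper = L/(kA) = 0.0033/(394×2.92) = 2.868×10^-6 K/W
R_ceramic-fibre blanket = L/(kA) = 0.155/(0.0653×2.92) = 0.8129 K/W
R_cast iron = L/(kA) = 0.0019/(54.6×2.92) = 1.192×10^-5 K/W
R_total = 0.8129 K/W
Q = ΔT / R_total = 174 / 0.8129

Q ≈ 214 W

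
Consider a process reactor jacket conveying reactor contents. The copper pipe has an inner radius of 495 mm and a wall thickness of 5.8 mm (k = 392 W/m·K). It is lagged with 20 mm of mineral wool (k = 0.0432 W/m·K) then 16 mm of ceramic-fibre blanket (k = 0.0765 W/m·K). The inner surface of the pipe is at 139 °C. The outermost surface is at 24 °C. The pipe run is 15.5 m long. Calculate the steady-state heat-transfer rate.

Per-layer cylindrical resistances, series-summed:
R_copper pipe wall = ln(500.8/495)/(2π×392×15.5) = 3.051×10^-7 K/W
R_mineral wool = ln(520.8/500.8)/(2π×0.0432×15.5) = 0.009308 K/W
R_ceramic-fibre blanket = ln(536.8/520.8)/(2π×0.0765×15.5) = 0.004062 K/W
R_total = 0.01337 K/W
Q = ΔT/R_total = 115/0.01337

Q ≈ 8600 W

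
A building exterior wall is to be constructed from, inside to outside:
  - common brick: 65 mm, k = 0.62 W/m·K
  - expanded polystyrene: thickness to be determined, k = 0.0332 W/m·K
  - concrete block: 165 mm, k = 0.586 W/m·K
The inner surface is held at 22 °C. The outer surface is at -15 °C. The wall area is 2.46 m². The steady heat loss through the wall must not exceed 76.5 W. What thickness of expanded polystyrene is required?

Thermal resistances in series:
R_common brick = L/(kA) = 0.065/(0.62×2.46) = 0.04262 K/W
R_concrete block = L/(kA) = 0.165/(0.586×2.46) = 0.1145 K/W
Sum of the known resistances R_other = 0.1571 K/W
Required total resistance R_tot = ΔT/Q_allow = 37/76.5 = 0.4837 K/W
R_expanded polystyrene = R_tot − R_other = 0.3266 K/W
L = R·k·A = 0.3266×0.0332×2.46

L ≈ 26.7 mm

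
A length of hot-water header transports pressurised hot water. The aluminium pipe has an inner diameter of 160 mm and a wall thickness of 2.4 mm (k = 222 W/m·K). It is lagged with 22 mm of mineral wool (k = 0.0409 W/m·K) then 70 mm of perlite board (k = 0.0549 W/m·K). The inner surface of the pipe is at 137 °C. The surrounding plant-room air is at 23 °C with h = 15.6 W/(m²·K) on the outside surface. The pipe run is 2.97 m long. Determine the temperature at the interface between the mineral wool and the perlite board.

T ≈ 94.4 °C

Radial resistances (cylindrical: R_cond = ln(r_o/r_i)/(2πkL), R_conv = 1/(h·2πrL)):
R_aluminium pipe wall = ln(82.4/80)/(2π×222×2.97) = 7.135×10^-6 K/W
R_mineral wool = ln(104.4/82.4)/(2π×0.0409×2.97) = 0.3101 K/W
R_perlite board = ln(174.4/104.4)/(2π×0.0549×2.97) = 0.5009 K/W
R_outer film = 1/(h_o·2πr_oL) = 1/(15.6×2π×0.1744×2.97) = 0.0197 K/W
R_total = 0.8306 K/W
Q = ΔT/R_total = 114/0.8306
Q = 137 W
T_interface = T_inner − Q·ΣR(inner→interface) = 137 − 137×0.3101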